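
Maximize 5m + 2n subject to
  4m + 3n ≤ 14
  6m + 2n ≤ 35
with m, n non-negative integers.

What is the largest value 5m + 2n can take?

(m,n)=(3,0) is feasible, giving 15.
(m,n)=(2,1) is feasible, giving 12.
(m,n)=(2,0) is feasible, giving 10.
Maximum is 15 at (m,n)=(3,0).

15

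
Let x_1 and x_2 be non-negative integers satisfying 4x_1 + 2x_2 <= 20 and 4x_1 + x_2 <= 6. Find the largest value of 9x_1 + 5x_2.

30

(x_1,x_2)=(0,6): 4·0+2·6=12≤20, 4·0+1·6=6≤6, objective 30.
(x_1,x_2)=(0,5): 4·0+2·5=10≤20, 4·0+1·5=5≤6, objective 25.
The best lattice point is (0,6), giving 30.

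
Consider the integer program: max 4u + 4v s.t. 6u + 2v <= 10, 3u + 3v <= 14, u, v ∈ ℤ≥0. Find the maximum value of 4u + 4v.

Relaxing integrality, the LP optimum is 18.67 at (u,v) = (0, 4.67), which is not an integer point.
(u,v)=(0,4): 6·0+2·4=8≤10, 3·0+3·4=12≤14, objective 16.
(u,v)=(0,3): 6·0+2·3=6≤10, 3·0+3·3=9≤14, objective 12.
The best lattice point is (0,4), giving 16.

16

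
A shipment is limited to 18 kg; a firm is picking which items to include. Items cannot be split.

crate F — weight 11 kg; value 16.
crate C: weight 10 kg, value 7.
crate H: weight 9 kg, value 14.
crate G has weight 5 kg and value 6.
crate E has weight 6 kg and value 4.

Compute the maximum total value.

Allowing fractional choices, the relaxed optimum would be about 27.1, but items are indivisible.
crate H + crate G: weight 9 + 5 = 14 ≤ 18, value 14 + 6 = 20.
crate F + crate G: weight 11 + 5 = 16 ≤ 18, value 16 + 6 = 22.
Best is crate F and crate G with total value 22.

22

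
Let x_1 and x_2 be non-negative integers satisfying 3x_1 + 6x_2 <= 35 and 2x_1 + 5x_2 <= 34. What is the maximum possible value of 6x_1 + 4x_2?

(x_1,x_2)=(11,0): 3·11+6·0=33≤35, 2·11+5·0=22≤34, objective 66.
(x_1,x_2)=(10,0): 3·10+6·0=30≤35, 2·10+5·0=20≤34, objective 60.
No feasible integer point exceeds 66.

66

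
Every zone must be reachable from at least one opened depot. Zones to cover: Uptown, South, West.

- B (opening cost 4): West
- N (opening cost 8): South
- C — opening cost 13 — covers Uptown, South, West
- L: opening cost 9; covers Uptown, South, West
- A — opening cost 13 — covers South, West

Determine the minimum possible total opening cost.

L alone covers Uptown, South, West — every zone.
Total opening cost: 9.
No cover costs less than 9.

9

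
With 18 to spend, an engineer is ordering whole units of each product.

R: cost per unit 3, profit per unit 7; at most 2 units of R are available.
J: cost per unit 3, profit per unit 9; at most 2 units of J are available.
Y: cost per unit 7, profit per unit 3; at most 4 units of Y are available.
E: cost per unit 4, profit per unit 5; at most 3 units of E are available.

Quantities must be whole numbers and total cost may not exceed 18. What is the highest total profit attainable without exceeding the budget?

37

2×R, 2×J, and 1×E: cost 16 ≤ 18, profit 2·7 + 2·9 + 1·5 = 37.
1×R, 2×J, and 2×E: cost 17 ≤ 18, profit 1·7 + 2·9 + 2·5 = 35.
Best is 37.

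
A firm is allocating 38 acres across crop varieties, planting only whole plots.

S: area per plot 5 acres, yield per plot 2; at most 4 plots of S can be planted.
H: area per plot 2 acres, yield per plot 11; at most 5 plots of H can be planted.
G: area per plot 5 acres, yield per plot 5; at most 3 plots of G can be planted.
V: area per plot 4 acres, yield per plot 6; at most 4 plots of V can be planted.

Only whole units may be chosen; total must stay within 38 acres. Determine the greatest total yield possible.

89

H has the best ratio (11/2); taking only H gives at most 5×11 = 55 (stopped by the supply cap of 5).
Mixing does better — 5×H, 2×G, and 4×V: area 36 ≤ 38, yield 5·11 + 2·5 + 4·6 = 89.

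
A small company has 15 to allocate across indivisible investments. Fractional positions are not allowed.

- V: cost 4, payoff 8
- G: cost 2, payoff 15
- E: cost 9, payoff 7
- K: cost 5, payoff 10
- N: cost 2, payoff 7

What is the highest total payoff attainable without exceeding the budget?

40

Allowing fractional choices, the relaxed optimum would be about 41.6, but investments are indivisible.
V + G + K: cost 4 + 2 + 5 = 11 ≤ 15, payoff 8 + 15 + 10 = 33.
V + G + K + N: cost 4 + 2 + 5 + 2 = 13 ≤ 15, payoff 8 + 15 + 10 + 7 = 40.
Best is V, G, K, and N with total payoff 40.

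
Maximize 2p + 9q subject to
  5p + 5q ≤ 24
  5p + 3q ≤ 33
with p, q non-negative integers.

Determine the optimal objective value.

(p,q)=(0,4): 5·0+5·4=20≤24, 5·0+3·4=12≤33, objective 36.
(p,q)=(1,3): 5·1+5·3=20≤24, 5·1+3·3=14≤33, objective 29.
No feasible integer point exceeds 36.

36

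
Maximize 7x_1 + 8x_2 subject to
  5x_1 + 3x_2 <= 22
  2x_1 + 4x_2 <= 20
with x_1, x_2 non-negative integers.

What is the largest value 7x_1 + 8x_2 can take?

(x_1,x_2)=(2,4): 5·2+3·4=22≤22, 2·2+4·4=20≤20, objective 46.
(x_1,x_2)=(1,4): 5·1+3·4=17≤22, 2·1+4·4=18≤20, objective 39.
(x_1,x_2)=(2,3): 5·2+3·3=19≤22, 2·2+4·3=16≤20, objective 38.
No feasible integer point exceeds 46.

46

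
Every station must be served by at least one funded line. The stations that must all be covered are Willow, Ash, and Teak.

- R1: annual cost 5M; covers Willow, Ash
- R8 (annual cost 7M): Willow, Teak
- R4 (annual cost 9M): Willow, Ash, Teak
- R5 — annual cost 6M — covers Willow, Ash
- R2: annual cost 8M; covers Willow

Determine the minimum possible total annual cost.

The greedy cost-per-new-station heuristic would pick R1 and R8 for 12, but a cheaper cover exists.
R4 alone covers Willow, Ash, Teak — every station.
Total annual cost: 9.
No cover costs less than 9.

9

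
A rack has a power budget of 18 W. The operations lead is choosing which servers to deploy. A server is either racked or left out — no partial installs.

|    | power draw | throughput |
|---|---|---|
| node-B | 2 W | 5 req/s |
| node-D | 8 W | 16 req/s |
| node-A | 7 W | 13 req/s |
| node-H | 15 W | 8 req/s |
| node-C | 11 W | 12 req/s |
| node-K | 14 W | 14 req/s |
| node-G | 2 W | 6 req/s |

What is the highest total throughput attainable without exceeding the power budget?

node-D + node-A: power draw 8 + 7 = 15 ≤ 18, throughput 16 + 13 = 29.
node-B + node-D + node-A: power draw 2 + 8 + 7 = 17 ≤ 18, throughput 5 + 16 + 13 = 34.
node-D + node-A + node-G: power draw 8 + 7 + 2 = 17 ≤ 18, throughput 16 + 13 + 6 = 35.
Best is node-D, node-A, and node-G with total throughput 35.

35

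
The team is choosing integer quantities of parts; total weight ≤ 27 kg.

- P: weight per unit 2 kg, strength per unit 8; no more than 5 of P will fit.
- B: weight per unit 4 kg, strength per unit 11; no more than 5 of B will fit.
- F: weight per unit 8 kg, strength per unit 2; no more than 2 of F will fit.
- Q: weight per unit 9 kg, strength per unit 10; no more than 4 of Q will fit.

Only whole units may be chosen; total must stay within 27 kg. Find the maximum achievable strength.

P has the best ratio (8/2); taking only P gives at most 5×8 = 40 (stopped by the supply cap of 5).
Mixing does better — 5×P and 4×B: weight 26 ≤ 27, strength 5·8 + 4·11 = 84.

84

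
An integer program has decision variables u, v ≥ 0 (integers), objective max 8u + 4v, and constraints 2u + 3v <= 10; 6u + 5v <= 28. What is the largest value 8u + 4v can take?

32

(u,v)=(4,0) is feasible, giving 32.
(u,v)=(3,1) is feasible, giving 28.
(u,v)=(3,0) is feasible, giving 24.
The best lattice point is (4,0), giving 32.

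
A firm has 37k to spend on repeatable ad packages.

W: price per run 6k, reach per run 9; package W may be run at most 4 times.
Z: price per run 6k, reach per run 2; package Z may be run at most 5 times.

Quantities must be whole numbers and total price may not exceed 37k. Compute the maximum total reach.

This is a bounded integer knapsack.
4×W and 1×Z: price 30 ≤ 37, reach 4·9 + 1·2 = 38.
4×W and 2×Z: price 36 ≤ 37, reach 4·9 + 2·2 = 40.
Best is 40.

40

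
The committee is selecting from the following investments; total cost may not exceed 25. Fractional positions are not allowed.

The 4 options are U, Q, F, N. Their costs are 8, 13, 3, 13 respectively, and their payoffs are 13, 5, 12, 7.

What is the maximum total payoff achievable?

32

Allowing fractional choices, the relaxed optimum would be about 32.4, but investments are indivisible.
U + F + N: cost 8 + 3 + 13 = 24 ≤ 25, payoff 13 + 12 + 7 = 32.
U + F: cost 8 + 3 = 11 ≤ 25, payoff 13 + 12 = 25.
U + Q + F: cost 8 + 13 + 3 = 24 ≤ 25, payoff 13 + 5 + 12 = 30.
Best is U, F, and N with total payoff 32.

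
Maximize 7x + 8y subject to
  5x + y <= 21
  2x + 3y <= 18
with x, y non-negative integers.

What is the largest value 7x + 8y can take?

(x,y)=(3,4): 5·3+1·4=19≤21, 2·3+3·4=18≤18, objective 53.
(x,y)=(2,4): 5·2+1·4=14≤21, 2·2+3·4=16≤18, objective 46.
Maximum is 53 at (x,y)=(3,4).

53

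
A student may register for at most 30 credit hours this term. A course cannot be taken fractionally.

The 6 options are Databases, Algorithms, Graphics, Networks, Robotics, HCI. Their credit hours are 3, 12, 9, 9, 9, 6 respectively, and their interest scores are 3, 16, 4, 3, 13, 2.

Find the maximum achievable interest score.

Allowing fractional choices, the relaxed optimum would be about 34.7, but courses are indivisible.
Databases + Algorithms + Robotics + HCI: credit hours 3 + 12 + 9 + 6 = 30 ≤ 30, interest score 3 + 16 + 13 + 2 = 34.
Databases + Algorithms + Robotics: credit hours 3 + 12 + 9 = 24 ≤ 30, interest score 3 + 16 + 13 = 32.
Algorithms + Graphics + Robotics: credit hours 12 + 9 + 9 = 30 ≤ 30, interest score 16 + 4 + 13 = 33.
Best is Databases, Algorithms, Robotics, and HCI with total interest score 34.

34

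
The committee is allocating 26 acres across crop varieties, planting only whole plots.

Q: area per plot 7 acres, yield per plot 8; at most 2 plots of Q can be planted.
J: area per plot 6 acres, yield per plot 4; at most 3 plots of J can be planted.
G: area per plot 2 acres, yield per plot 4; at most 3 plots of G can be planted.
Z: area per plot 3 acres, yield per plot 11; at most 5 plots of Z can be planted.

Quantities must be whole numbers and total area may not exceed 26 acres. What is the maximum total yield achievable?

Take 1×Q, 2×G, and 5×Z: area 26 ≤ 26, yield 1·8 + 2·4 + 5·11 = 71.
Z has the best ratio (11/3) and is taken to its limit of 5; remaining capacity is filled optimally with the others.

71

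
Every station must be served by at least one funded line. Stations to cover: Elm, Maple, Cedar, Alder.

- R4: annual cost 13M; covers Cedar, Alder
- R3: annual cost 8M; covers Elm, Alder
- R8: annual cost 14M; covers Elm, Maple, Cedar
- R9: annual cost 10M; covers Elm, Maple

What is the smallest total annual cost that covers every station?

Choose R3 and R8: together they cover Elm, Maple, Cedar, Alder — every station.
Total annual cost: 8 + 14 = 22.
No cover costs less than 22.

22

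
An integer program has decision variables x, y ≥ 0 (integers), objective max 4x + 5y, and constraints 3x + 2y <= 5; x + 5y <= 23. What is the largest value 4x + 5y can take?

The continuous relaxation peaks at (0, 2.5) with value 12.50; rounding to a feasible lattice point costs some objective.
(x,y)=(0,2): 3·0+2·2=4≤5, 1·0+5·2=10≤23, objective 10.
(x,y)=(1,1): 3·1+2·1=5≤5, 1·1+5·1=6≤23, objective 9.
(x,y)=(0,1): 3·0+2·1=2≤5, 1·0+5·1=5≤23, objective 5.
No feasible integer point exceeds 10.

10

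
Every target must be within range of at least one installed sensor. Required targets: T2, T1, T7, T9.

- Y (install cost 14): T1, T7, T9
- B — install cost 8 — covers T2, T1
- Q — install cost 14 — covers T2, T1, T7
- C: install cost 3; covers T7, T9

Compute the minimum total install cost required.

11

Choose B and C: together they cover T2, T1, T7, T9 — every target.
Total install cost: 8 + 3 = 11.
No cover costs less than 11.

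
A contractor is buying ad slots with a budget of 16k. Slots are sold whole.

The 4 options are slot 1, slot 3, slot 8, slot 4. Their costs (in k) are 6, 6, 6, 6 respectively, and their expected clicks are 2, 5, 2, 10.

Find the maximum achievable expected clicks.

15

slot 3 + slot 4: cost 6 + 6 = 12 ≤ 16, expected clicks 5 + 10 = 15.
slot 8 + slot 4: cost 6 + 6 = 12 ≤ 16, expected clicks 2 + 10 = 12.
slot 1 + slot 4: cost 6 + 6 = 12 ≤ 16, expected clicks 2 + 10 = 12.
Best is slot 3 and slot 4 with total expected clicks 15.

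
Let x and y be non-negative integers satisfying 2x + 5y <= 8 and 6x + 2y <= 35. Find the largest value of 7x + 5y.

28

(x,y)=(4,0): 2·4+5·0=8≤8, 6·4+2·0=24≤35, objective 28.
(x,y)=(3,0): 2·3+5·0=6≤8, 6·3+2·0=18≤35, objective 21.
Maximum is 28 at (x,y)=(4,0).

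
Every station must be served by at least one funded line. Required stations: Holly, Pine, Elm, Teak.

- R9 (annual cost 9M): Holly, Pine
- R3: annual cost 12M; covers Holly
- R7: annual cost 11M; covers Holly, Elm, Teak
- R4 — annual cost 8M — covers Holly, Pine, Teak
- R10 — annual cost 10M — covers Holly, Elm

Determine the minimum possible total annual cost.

18

Choose R4 and R10: together they cover Holly, Pine, Elm, Teak — every station.
Total annual cost: 8 + 10 = 18.
No cover costs less than 18.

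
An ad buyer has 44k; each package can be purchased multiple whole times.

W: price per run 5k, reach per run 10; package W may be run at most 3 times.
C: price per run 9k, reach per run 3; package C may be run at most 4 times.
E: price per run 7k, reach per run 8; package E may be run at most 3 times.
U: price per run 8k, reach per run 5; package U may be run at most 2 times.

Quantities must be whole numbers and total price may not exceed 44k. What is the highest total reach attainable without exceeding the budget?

This is a bounded integer knapsack.
3×W and 3×E: price 36 ≤ 44, reach 3·10 + 3·8 = 54.
3×W, 3×E, and 1×U: price 44 ≤ 44, reach 3·10 + 3·8 + 1·5 = 59.
Best is 59.

59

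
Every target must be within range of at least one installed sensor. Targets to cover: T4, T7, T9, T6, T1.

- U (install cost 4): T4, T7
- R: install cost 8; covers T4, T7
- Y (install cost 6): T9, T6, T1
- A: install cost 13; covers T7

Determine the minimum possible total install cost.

Choose U and Y: together they cover T4, T7, T9, T6, T1 — every target.
Total install cost: 4 + 6 = 10.
No cover costs less than 10.

10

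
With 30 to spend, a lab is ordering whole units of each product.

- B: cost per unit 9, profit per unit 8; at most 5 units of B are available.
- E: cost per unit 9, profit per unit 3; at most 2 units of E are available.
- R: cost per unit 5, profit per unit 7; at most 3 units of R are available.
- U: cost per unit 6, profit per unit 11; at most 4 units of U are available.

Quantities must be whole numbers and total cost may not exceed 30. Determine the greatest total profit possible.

51

Take 1×R and 4×U: cost 29 ≤ 30, profit 1·7 + 4·11 = 51.
U has the best ratio (11/6) and is taken to its limit of 4; remaining capacity is filled optimally with the others.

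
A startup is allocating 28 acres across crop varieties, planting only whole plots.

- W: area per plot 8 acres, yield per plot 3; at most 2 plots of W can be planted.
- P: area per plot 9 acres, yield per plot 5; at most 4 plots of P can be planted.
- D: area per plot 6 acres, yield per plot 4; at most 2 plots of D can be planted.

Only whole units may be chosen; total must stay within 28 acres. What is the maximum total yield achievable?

Take 3×P: area 27 ≤ 28, yield 3·5 = 15.
No other integer combination yields more.

15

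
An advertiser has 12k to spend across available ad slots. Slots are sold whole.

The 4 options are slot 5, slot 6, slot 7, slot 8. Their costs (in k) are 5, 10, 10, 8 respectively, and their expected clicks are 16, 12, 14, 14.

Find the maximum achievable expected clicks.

16

This is an integer program with binary decision variables.
Allowing fractional choices, the relaxed optimum would be about 28.2, but ad slots are indivisible.
slot 7: cost 10 ≤ 12, expected clicks 14.
slot 8: cost 8 ≤ 12, expected clicks 14.
slot 5: cost 5 ≤ 12, expected clicks 16.
Best is slot 5 with total expected clicks 16.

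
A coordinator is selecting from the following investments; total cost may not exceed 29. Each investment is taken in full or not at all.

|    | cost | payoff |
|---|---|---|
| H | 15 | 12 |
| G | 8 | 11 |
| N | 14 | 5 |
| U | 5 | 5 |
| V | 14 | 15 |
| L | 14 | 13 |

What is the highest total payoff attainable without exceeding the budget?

31

This is a 0-1 knapsack instance.
G + U + V: cost 8 + 5 + 14 = 27 ≤ 29, payoff 11 + 5 + 15 = 31.
G + U + L: cost 8 + 5 + 14 = 27 ≤ 29, payoff 11 + 5 + 13 = 29.
H + G + U: cost 15 + 8 + 5 = 28 ≤ 29, payoff 12 + 11 + 5 = 28.
Best is G, U, and V with total payoff 31.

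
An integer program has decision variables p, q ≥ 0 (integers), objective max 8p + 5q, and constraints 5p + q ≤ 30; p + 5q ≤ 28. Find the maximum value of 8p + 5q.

(p,q)=(5,4): 5·5+1·4=29≤30, 1·5+5·4=25≤28, objective 60.
(p,q)=(5,3): 5·5+1·3=28≤30, 1·5+5·3=20≤28, objective 55.
(p,q)=(4,4): 5·4+1·4=24≤30, 1·4+5·4=24≤28, objective 52.
No feasible integer point exceeds 60.

60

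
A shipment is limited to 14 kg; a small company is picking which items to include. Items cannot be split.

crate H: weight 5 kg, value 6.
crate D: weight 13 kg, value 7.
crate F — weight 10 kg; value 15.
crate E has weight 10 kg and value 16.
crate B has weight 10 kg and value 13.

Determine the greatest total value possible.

16

Take crate E: weight 10 ≤ 14, value 16.
No other feasible combination does better.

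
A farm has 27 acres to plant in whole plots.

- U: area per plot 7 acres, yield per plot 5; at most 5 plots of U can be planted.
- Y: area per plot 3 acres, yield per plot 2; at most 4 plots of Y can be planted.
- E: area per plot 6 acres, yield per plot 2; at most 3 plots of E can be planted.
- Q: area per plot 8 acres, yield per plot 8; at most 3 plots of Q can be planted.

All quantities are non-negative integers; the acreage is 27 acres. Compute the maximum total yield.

26

This is a bounded integer knapsack.
Q has the best ratio (8/8); taking only Q gives at most 3×8 = 24 (stopped by the area limit).
Mixing does better — 1×Y and 3×Q: area 27 ≤ 27, yield 1·2 + 3·8 = 26.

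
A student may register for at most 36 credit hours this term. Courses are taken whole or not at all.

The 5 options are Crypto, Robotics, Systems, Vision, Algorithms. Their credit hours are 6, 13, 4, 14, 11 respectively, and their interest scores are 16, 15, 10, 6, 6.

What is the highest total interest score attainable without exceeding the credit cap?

47

This is an integer program with binary decision variables.
Allowing fractional choices, the relaxed optimum would be about 47.9, but courses are indivisible.
Crypto + Robotics + Systems: credit hours 6 + 13 + 4 = 23 ≤ 36, interest score 16 + 15 + 10 = 41.
Crypto + Robotics + Systems + Algorithms: credit hours 6 + 13 + 4 + 11 = 34 ≤ 36, interest score 16 + 15 + 10 + 6 = 47.
Best is Crypto, Robotics, Systems, and Algorithms with total interest score 47.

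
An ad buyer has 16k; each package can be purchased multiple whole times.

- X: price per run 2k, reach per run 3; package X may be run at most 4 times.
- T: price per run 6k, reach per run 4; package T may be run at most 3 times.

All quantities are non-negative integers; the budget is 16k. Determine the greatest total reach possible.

16

Take 4×X and 1×T: price 14 ≤ 16, reach 4·3 + 1·4 = 16.
X has the best ratio (3/2) and is taken to its limit of 4; remaining capacity is filled optimally with the others.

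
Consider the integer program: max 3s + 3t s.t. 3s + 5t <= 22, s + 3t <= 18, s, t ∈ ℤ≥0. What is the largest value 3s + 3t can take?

21

The continuous relaxation peaks at (7.33, 0) with value 22.00; rounding to a feasible lattice point costs some objective.
(s,t)=(7,0) is feasible, giving 21.
(s,t)=(6,0) is feasible, giving 18.
The best lattice point is (7,0), giving 21.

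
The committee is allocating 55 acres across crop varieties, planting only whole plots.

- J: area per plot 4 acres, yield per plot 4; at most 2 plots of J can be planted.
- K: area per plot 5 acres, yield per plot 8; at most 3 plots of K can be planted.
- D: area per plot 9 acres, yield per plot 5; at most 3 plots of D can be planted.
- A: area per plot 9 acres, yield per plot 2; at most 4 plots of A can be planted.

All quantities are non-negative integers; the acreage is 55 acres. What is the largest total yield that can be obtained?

47

This is a bounded integer knapsack.
K has the best ratio (8/5); taking only K gives at most 3×8 = 24 (stopped by the supply cap of 3).
Mixing does better — 2×J, 3×K, and 3×D: area 50 ≤ 55, yield 2·4 + 3·8 + 3·5 = 47.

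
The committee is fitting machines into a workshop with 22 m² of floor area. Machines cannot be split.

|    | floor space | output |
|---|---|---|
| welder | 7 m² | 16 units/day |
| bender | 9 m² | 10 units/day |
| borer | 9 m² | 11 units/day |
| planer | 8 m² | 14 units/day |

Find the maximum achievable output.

This is a 0-1 knapsack instance.
Allowing fractional choices, the relaxed optimum would be about 38.6, but machines are indivisible.
welder + bender: floor space 7 + 9 = 16 ≤ 22, output 16 + 10 = 26.
welder + borer: floor space 7 + 9 = 16 ≤ 22, output 16 + 11 = 27.
welder + planer: floor space 7 + 8 = 15 ≤ 22, output 16 + 14 = 30.
Best is welder and planer with total output 30.

30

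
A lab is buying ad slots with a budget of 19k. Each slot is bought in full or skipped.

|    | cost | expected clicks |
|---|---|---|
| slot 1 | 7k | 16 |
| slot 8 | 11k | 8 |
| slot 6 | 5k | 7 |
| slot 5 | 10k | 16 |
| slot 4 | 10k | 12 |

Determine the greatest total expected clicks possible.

32

This is a 0-1 knapsack instance.
Allowing fractional choices, the relaxed optimum would be about 34.8, but ad slots are indivisible.
slot 1 + slot 4: cost 7 + 10 = 17 ≤ 19, expected clicks 16 + 12 = 28.
slot 1 + slot 8: cost 7 + 11 = 18 ≤ 19, expected clicks 16 + 8 = 24.
slot 1 + slot 5: cost 7 + 10 = 17 ≤ 19, expected clicks 16 + 16 = 32.
Best is slot 1 and slot 5 with total expected clicks 32.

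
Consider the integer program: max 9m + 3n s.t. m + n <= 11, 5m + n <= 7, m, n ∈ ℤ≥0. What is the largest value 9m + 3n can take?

(m,n)=(0,7) is feasible, giving 21.
(m,n)=(0,6) is feasible, giving 18.
The best lattice point is (0,7), giving 21.

21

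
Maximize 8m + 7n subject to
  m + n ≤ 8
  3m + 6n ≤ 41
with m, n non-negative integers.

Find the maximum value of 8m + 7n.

(m,n)=(8,0): 1·8+1·0=8≤8, 3·8+6·0=24≤41, objective 64.
(m,n)=(7,1): 1·7+1·1=8≤8, 3·7+6·1=27≤41, objective 63.
(m,n)=(7,0): 1·7+1·0=7≤8, 3·7+6·0=21≤41, objective 56.
The best lattice point is (8,0), giving 64.

64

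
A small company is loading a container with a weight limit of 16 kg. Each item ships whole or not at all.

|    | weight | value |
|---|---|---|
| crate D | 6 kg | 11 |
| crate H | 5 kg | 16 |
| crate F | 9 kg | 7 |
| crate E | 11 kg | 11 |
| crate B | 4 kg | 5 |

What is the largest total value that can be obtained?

32

Allowing fractional choices, the relaxed optimum would be about 33.0, but items are indivisible.
crate D + crate H: weight 6 + 5 = 11 ≤ 16, value 11 + 16 = 27.
crate D + crate H + crate B: weight 6 + 5 + 4 = 15 ≤ 16, value 11 + 16 + 5 = 32.
crate H + crate E: weight 5 + 11 = 16 ≤ 16, value 16 + 11 = 27.
Best is crate D, crate H, and crate B with total value 32.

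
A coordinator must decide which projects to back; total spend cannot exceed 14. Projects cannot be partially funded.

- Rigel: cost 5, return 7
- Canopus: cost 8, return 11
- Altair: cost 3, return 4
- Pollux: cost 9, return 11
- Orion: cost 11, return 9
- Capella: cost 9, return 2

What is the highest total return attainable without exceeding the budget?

Canopus + Altair: cost 8 + 3 = 11 ≤ 14, return 11 + 4 = 15.
Rigel + Canopus: cost 5 + 8 = 13 ≤ 14, return 7 + 11 = 18.
Rigel + Pollux: cost 5 + 9 = 14 ≤ 14, return 7 + 11 = 18.
The maximum return is 18; one optimal choice is Rigel and Canopus.

18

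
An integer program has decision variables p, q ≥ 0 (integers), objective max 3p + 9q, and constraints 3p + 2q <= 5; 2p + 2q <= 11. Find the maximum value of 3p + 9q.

18

The continuous relaxation peaks at (0, 2.5) with value 22.50; rounding to a feasible lattice point costs some objective.
(p,q)=(0,2): 3·0+2·2=4≤5, 2·0+2·2=4≤11, objective 18.
(p,q)=(1,1): 3·1+2·1=5≤5, 2·1+2·1=4≤11, objective 12.
No feasible integer point exceeds 18.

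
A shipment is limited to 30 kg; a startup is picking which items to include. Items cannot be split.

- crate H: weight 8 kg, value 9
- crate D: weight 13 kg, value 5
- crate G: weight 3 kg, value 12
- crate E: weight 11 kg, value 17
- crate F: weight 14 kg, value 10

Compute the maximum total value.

crate G + crate E + crate F: weight 3 + 11 + 14 = 28 ≤ 30, value 12 + 17 + 10 = 39.
crate H + crate G + crate E: weight 8 + 3 + 11 = 22 ≤ 30, value 9 + 12 + 17 = 38.
Best is crate G, crate E, and crate F with total value 39.

39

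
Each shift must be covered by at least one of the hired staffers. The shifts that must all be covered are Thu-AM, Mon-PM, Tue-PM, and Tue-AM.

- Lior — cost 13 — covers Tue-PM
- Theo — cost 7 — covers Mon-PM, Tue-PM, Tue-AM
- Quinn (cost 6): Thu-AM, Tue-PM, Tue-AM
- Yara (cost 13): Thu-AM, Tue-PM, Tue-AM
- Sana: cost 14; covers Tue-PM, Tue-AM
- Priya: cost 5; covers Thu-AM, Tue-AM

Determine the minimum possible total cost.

12

The greedy cost-per-new-shift heuristic would pick Quinn and Theo for 13, but a cheaper cover exists.
Choose Theo and Priya: together they cover Thu-AM, Mon-PM, Tue-PM, Tue-AM — every shift.
Total cost: 7 + 5 = 12.
No cover costs less than 12.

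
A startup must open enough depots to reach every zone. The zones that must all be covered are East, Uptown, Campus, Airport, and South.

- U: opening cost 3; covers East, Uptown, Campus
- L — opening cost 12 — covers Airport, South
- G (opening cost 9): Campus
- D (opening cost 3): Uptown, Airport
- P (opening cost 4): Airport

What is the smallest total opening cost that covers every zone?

15

Choose U and L: together they cover East, Uptown, Campus, Airport, South — every zone.
Total opening cost: 3 + 12 = 15.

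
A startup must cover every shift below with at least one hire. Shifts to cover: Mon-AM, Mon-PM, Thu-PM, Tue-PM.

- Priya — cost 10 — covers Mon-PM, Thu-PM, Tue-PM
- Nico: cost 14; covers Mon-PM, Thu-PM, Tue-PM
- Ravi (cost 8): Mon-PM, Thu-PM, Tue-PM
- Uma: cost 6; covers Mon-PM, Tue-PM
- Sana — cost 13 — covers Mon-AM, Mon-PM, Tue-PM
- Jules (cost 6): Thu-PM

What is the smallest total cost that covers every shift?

This is a weighted set-cover instance.
Choose Sana and Jules: together they cover Mon-AM, Mon-PM, Thu-PM, Tue-PM — every shift.
Total cost: 13 + 6 = 19.

19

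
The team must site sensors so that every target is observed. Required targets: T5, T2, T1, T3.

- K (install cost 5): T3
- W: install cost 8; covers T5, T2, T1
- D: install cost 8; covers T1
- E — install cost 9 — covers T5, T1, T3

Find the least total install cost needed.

Choose K and W: together they cover T5, T2, T1, T3 — every target.
Total install cost: 5 + 8 = 13.
No cover costs less than 13.

13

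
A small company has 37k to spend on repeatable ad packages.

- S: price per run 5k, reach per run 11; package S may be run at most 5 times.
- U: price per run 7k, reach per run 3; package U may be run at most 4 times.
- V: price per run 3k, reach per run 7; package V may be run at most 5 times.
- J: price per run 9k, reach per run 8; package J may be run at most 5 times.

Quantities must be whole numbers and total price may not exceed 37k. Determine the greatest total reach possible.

83

4×S and 5×V: price 35 ≤ 37, reach 4·11 + 5·7 = 79.
5×S and 4×V: price 37 ≤ 37, reach 5·11 + 4·7 = 83.
Best is 83.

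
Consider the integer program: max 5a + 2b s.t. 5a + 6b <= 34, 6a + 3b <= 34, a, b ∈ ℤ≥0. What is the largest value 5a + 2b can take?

Relaxing integrality, the LP optimum is 28.33 at (a,b) = (5.67, 0), which is not an integer point.
(a,b)=(5,1) is feasible, giving 27.
(a,b)=(5,0) is feasible, giving 25.
(a,b)=(4,2) is feasible, giving 24.
(a,b)=(4,1) is feasible, giving 22.
The best lattice point is (5,1), giving 27.

27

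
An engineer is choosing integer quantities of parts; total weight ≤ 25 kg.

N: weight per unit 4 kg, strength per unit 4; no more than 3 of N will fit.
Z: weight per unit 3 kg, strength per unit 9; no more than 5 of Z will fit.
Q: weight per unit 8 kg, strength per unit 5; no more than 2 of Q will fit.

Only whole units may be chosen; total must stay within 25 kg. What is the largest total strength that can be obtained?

53

Take 2×N and 5×Z: weight 23 ≤ 25, strength 2·4 + 5·9 = 53.
Z has the best ratio (9/3) and is taken to its limit of 5; remaining capacity is filled optimally with the others.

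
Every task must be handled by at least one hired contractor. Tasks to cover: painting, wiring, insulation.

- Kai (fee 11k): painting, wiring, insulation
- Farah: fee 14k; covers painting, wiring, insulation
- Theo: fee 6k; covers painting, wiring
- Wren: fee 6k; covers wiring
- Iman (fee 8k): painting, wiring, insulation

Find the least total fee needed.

8

Iman alone covers painting, wiring, insulation — every task.
Total fee: 8.
No cover costs less than 8.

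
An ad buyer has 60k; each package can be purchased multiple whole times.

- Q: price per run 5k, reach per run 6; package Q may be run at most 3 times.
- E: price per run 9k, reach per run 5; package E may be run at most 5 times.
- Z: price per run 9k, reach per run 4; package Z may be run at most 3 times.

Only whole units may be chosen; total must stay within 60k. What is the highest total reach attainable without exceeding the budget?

43

Q has the best ratio (6/5); taking only Q gives at most 3×6 = 18 (stopped by the supply cap of 3).
Mixing does better — 3×Q and 5×E: price 60 ≤ 60, reach 3·6 + 5·5 = 43.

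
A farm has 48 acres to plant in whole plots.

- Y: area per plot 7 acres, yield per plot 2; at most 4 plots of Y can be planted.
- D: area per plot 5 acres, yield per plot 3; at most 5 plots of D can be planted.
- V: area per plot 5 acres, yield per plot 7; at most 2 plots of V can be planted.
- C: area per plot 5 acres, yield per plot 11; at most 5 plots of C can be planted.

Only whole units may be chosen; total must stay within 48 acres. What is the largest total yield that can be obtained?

75

2×D, 2×V, and 5×C: area 45 ≤ 48, yield 2·3 + 2·7 + 5·11 = 75.
1×Y, 1×D, 2×V, and 5×C: area 47 ≤ 48, yield 1·2 + 1·3 + 2·7 + 5·11 = 74.
Best is 75.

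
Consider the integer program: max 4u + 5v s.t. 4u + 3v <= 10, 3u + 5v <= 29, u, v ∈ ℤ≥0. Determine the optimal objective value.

15

Relaxing integrality, the LP optimum is 16.67 at (u,v) = (0, 3.33), which is not an integer point.
(u,v)=(0,3): 4·0+3·3=9≤10, 3·0+5·3=15≤29, objective 15.
(u,v)=(1,2): 4·1+3·2=10≤10, 3·1+5·2=13≤29, objective 14.
No feasible integer point exceeds 15.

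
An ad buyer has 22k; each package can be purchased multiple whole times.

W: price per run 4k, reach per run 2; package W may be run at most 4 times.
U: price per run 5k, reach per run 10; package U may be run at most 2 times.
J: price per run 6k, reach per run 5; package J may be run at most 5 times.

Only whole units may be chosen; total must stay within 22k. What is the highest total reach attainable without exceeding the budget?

U has the best ratio (10/5); taking only U gives at most 2×10 = 20 (stopped by the supply cap of 2).
Mixing does better — 2×U and 2×J: price 22 ≤ 22, reach 2·10 + 2·5 = 30.

30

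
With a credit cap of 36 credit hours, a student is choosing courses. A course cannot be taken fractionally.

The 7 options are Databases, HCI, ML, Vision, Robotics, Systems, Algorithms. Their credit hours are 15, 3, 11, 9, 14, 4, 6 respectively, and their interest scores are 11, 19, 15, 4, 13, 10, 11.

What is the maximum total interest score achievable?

59

Treat it as a binary knapsack problem.
Allowing fractional choices, the relaxed optimum would be about 66.1, but courses are indivisible.
HCI + ML + Robotics + Systems: credit hours 3 + 11 + 14 + 4 = 32 ≤ 36, interest score 19 + 15 + 13 + 10 = 57.
HCI + ML + Robotics + Algorithms: credit hours 3 + 11 + 14 + 6 = 34 ≤ 36, interest score 19 + 15 + 13 + 11 = 58.
HCI + ML + Vision + Systems + Algorithms: credit hours 3 + 11 + 9 + 4 + 6 = 33 ≤ 36, interest score 19 + 15 + 4 + 10 + 11 = 59.
Best is HCI, ML, Vision, Systems, and Algorithms with total interest score 59.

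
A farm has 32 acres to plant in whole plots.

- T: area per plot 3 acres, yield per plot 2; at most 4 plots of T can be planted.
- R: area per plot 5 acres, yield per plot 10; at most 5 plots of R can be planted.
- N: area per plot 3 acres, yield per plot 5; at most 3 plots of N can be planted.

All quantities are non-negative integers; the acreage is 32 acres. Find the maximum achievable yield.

Take 5×R and 2×N: area 31 ≤ 32, yield 5·10 + 2·5 = 60.
R has the best ratio (10/5) and is taken to its limit of 5; remaining capacity is filled optimally with the others.

60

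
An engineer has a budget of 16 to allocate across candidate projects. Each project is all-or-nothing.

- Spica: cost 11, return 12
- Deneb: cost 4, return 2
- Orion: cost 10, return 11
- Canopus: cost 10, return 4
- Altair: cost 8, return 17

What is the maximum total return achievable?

19

This is a 0-1 knapsack instance.
Allowing fractional choices, the relaxed optimum would be about 25.8, but projects are indivisible.
Spica + Deneb: cost 11 + 4 = 15 ≤ 16, return 12 + 2 = 14.
Altair: cost 8 ≤ 16, return 17.
Deneb + Altair: cost 4 + 8 = 12 ≤ 16, return 2 + 17 = 19.
Best is Deneb and Altair with total return 19.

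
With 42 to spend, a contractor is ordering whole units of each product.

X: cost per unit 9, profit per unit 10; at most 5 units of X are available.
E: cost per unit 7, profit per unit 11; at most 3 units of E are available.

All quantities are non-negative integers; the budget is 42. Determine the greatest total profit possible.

53

Take 2×X and 3×E: cost 39 ≤ 42, profit 2·10 + 3·11 = 53.
E has the best ratio (11/7) and is taken to its limit of 3; remaining capacity is filled optimally with the others.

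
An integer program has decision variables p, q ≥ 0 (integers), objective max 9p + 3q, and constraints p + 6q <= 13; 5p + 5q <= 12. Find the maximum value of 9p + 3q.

The continuous relaxation peaks at (2.4, 0) with value 21.60; rounding to a feasible lattice point costs some objective.
(p,q)=(2,0): 1·2+6·0=2≤13, 5·2+5·0=10≤12, objective 18.
(p,q)=(1,1): 1·1+6·1=7≤13, 5·1+5·1=10≤12, objective 12.
(p,q)=(1,0): 1·1+6·0=1≤13, 5·1+5·0=5≤12, objective 9.
No feasible integer point exceeds 18.

18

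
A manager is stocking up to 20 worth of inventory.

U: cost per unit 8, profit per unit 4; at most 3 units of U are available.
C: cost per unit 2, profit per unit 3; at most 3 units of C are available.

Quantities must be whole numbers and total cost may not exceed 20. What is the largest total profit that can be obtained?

14

C has the best ratio (3/2); taking only C gives at most 3×3 = 9 (stopped by the supply cap of 3).
Mixing does better — 2×U and 2×C: cost 20 ≤ 20, profit 2·4 + 2·3 = 14.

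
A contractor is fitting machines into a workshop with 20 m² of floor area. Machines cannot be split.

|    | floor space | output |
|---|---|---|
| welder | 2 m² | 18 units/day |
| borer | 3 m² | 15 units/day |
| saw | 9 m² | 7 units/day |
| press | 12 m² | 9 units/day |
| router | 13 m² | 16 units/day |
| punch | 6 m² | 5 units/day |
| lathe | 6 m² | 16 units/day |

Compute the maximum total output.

Allowing fractional choices, the relaxed optimum would be about 60.1, but machines are indivisible.
welder + borer + punch + lathe: floor space 2 + 3 + 6 + 6 = 17 ≤ 20, output 18 + 15 + 5 + 16 = 54.
welder + borer + saw + lathe: floor space 2 + 3 + 9 + 6 = 20 ≤ 20, output 18 + 15 + 7 + 16 = 56.
Best is welder, borer, saw, and lathe with total output 56.

56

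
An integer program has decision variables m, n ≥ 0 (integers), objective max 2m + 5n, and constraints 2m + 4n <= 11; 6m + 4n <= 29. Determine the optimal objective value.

12

Relaxing integrality, the LP optimum is 13.75 at (m,n) = (0, 2.75), which is not an integer point.
(m,n)=(1,2): 2·1+4·2=10≤11, 6·1+4·2=14≤29, objective 12.
(m,n)=(0,2): 2·0+4·2=8≤11, 6·0+4·2=8≤29, objective 10.
(m,n)=(2,1): 2·2+4·1=8≤11, 6·2+4·1=16≤29, objective 9.
The best lattice point is (1,2), giving 12.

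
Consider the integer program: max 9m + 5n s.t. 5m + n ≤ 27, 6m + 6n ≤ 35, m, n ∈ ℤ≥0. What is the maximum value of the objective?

45

(m,n)=(5,0): 5·5+1·0=25≤27, 6·5+6·0=30≤35, objective 45.
(m,n)=(4,1): 5·4+1·1=21≤27, 6·4+6·1=30≤35, objective 41.
Maximum is 45 at (m,n)=(5,0).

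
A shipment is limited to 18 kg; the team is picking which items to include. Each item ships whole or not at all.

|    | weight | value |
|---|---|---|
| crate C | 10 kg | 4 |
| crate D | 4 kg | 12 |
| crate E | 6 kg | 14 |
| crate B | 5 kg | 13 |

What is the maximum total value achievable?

39

crate E + crate B: weight 6 + 5 = 11 ≤ 18, value 14 + 13 = 27.
crate D + crate E + crate B: weight 4 + 6 + 5 = 15 ≤ 18, value 12 + 14 + 13 = 39.
Best is crate D, crate E, and crate B with total value 39.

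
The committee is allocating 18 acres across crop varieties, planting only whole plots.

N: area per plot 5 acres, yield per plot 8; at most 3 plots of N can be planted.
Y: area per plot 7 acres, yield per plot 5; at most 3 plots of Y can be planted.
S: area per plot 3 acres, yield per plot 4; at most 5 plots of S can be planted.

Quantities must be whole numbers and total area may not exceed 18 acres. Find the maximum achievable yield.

28

This is a bounded integer knapsack.
N has the best ratio (8/5); taking only N gives at most 3×8 = 24 (stopped by the area limit).
Mixing does better — 3×N and 1×S: area 18 ≤ 18, yield 3·8 + 1·4 = 28.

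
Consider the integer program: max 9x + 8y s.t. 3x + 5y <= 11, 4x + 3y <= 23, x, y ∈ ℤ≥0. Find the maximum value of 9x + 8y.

27

(x,y)=(3,0) is feasible, giving 27.
(x,y)=(2,1) is feasible, giving 26.
(x,y)=(2,0) is feasible, giving 18.
No feasible integer point exceeds 27.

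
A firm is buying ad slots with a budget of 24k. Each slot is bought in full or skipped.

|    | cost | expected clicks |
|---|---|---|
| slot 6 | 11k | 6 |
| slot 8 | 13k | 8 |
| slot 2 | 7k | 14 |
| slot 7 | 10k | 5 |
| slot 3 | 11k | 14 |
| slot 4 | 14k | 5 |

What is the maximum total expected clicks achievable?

28

Treat it as a binary knapsack problem.
Allowing fractional choices, the relaxed optimum would be about 31.7, but ad slots are indivisible.
slot 8 + slot 2: cost 13 + 7 = 20 ≤ 24, expected clicks 8 + 14 = 22.
slot 8 + slot 3: cost 13 + 11 = 24 ≤ 24, expected clicks 8 + 14 = 22.
slot 2 + slot 3: cost 7 + 11 = 18 ≤ 24, expected clicks 14 + 14 = 28.
Best is slot 2 and slot 3 with total expected clicks 28.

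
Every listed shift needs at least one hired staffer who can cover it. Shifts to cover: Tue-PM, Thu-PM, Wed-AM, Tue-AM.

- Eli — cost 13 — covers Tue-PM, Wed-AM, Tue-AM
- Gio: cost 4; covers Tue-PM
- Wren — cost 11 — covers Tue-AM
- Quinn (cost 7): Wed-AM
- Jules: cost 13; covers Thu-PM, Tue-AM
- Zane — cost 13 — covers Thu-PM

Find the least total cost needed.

24

The greedy cost-per-new-shift heuristic would pick Gio, Eli, and Jules for 30, but a cheaper cover exists.
Choose Gio, Quinn, and Jules: together they cover Tue-PM, Thu-PM, Wed-AM, Tue-AM — every shift.
Total cost: 4 + 7 + 13 = 24.
No cover costs less than 24.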